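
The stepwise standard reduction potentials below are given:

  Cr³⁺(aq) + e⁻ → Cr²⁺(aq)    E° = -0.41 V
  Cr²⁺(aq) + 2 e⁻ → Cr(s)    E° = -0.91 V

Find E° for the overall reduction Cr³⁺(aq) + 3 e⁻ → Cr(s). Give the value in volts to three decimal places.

-0.743 V

Since ΔG° = −nFE° is additive over sequential reductions, n₃E°₃ = n₁E°₁ + n₂E°₂.
E°₃ = (1×-0.41 + 2×-0.91) / 3 = (-2.230) / 3 = -0.743 V.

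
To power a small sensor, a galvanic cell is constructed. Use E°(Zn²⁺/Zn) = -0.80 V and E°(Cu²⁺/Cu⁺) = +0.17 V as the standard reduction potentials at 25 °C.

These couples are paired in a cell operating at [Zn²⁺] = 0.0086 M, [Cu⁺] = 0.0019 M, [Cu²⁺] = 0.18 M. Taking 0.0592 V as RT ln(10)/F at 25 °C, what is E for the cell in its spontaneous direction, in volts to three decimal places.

+1.148 V

Cu²⁺/Cu⁺ is the cathode (higher E°), Zn²⁺/Zn the anode: E°cell = +0.17 − (-0.80) = +0.97 V, n = 2.
Overall: 2 Cu²⁺(aq) + Zn(s) → 2 Cu⁺(aq) + Zn²⁺(aq)
Q = [Cu⁺]^2·[Zn²⁺] / ([Cu²⁺]^2); log Q = -6.019.
E = E° − (0.0592/n) log Q = +0.97 − (0.0592/2)(-6.019) = +1.148 V.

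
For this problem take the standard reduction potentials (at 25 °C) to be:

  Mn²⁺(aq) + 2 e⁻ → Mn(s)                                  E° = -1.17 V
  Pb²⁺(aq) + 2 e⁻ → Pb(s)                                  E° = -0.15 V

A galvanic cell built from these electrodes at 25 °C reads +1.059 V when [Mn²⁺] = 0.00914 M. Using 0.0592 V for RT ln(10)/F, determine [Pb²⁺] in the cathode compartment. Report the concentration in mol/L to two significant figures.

0.19 M

Pb²⁺/Pb is the cathode, Mn²⁺/Mn the anode: E°cell = +1.02 V, n = 2.
Overall reaction: Pb²⁺(aq) + Mn(s) → Pb(s) + Mn²⁺(aq); Q = [Mn²⁺]^1/[Pb²⁺]^1.
From E = E° − (0.0592/n) log Q: log Q = (E° − E)·n/0.0592 = (+1.02 − (+1.059))·2/0.0592 = -1.3176.
So 1·log[Pb²⁺] = 1·log(0.00914) − log Q = -2.0391 − (-1.3176) = -0.7215; [Pb²⁺] = 10^(-0.7215) ≈ 0.19 M.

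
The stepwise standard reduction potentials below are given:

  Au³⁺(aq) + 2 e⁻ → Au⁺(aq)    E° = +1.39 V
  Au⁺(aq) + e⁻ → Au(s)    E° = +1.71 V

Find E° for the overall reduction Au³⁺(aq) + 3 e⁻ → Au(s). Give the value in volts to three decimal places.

Since ΔG° = −nFE° is additive over sequential reductions, n₃E°₃ = n₁E°₁ + n₂E°₂.
E°₃ = (2×+1.39 + 1×+1.71) / 3 = (+4.490) / 3 = +1.497 V.
E° values themselves are not directly additive — weighting by electron count is essential.

+1.497 V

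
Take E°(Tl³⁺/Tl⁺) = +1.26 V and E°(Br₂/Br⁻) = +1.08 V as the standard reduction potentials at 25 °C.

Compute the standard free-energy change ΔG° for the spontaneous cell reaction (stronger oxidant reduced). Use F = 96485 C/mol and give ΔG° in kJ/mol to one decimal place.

-34.7 kJ/mol

Tl³⁺/Tl⁺ (E° = +1.26 V) is the cathode; Br₂/Br⁻ (E° = +1.08 V) is the anode, so E°cell = +0.18 V.
Balancing electrons gives n = 2 (lcm of 2 and 2).
ΔG° = −nFE° = −(2)(96485)(+0.18) = -34,735 J = -34.7 kJ/mol.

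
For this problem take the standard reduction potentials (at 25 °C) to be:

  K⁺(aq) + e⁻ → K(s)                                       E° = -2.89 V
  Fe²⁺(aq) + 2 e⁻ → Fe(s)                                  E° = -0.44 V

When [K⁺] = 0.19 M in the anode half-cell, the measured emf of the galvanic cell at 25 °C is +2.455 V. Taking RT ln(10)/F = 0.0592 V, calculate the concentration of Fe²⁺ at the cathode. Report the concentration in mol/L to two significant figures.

0.053 M

Fe²⁺/Fe is the cathode, K⁺/K the anode: E°cell = +2.45 V, n = 2.
Overall reaction: Fe²⁺(aq) + 2 K(s) → Fe(s) + 2 K⁺(aq); Q = [K⁺]^2/[Fe²⁺]^1.
From E = E° − (0.0592/n) log Q: log Q = (E° − E)·n/0.0592 = (+2.45 − (+2.455))·2/0.0592 = -0.1689.
So 1·log[Fe²⁺] = 2·log(0.19) − log Q = -1.4425 − (-0.1689) = -1.2736; [Fe²⁺] = 10^(-1.2736) ≈ 0.053 M.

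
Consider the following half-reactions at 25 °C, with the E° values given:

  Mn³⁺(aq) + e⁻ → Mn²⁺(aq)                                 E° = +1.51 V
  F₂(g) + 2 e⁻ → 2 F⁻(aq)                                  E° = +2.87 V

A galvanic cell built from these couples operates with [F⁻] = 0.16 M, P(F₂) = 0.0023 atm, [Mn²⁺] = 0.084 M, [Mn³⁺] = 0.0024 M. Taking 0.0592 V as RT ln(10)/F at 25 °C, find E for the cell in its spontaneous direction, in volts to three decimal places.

F₂/F⁻ is the cathode (higher E°), Mn³⁺/Mn²⁺ the anode: E°cell = +2.87 − (+1.51) = +1.36 V, n = 2.
Overall: F₂(g) + 2 Mn²⁺(aq) → 2 F⁻(aq) + 2 Mn³⁺(aq)
Q = [F⁻]^2·[Mn³⁺]^2 / (P(F₂)·[Mn²⁺]^2); log Q = -2.042.
E = E° − (0.0592/n) log Q = +1.36 − (0.0592/2)(-2.042) = +1.420 V.

+1.420 V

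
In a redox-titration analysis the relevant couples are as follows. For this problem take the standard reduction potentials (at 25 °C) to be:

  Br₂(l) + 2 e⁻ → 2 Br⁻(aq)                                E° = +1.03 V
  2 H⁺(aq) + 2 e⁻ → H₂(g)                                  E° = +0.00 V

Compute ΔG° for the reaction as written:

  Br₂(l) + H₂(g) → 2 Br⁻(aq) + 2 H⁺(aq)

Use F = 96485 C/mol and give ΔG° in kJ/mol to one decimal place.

As written, Br₂/Br⁻ is reduced (cathode) and H⁺/H₂ is oxidised (anode), so E°cell = (+1.03) − (+0.00) = +1.03 V.
Balancing electrons gives n = 2.
ΔG° = −nFE° = −(2)(96485)(+1.03) = -198,759 J = -198.8 kJ/mol.

-198.8 kJ/mol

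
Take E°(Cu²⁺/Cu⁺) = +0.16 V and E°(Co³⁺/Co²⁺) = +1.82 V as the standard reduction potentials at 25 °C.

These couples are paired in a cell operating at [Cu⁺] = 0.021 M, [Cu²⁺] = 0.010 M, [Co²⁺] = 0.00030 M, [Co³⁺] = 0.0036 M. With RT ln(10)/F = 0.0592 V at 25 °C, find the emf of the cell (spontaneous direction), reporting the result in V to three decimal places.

+1.743 V

Co³⁺/Co²⁺ is the cathode (higher E°), Cu²⁺/Cu⁺ the anode: E°cell = +1.82 − (+0.16) = +1.66 V, n = 1.
Overall: Co³⁺(aq) + Cu⁺(aq) → Co²⁺(aq) + Cu²⁺(aq)
Q = [Co²⁺]·[Cu²⁺] / ([Co³⁺]·[Cu⁺]); log Q = -1.401.
E = E° − (0.0592/n) log Q = +1.66 − (0.0592/1)(-1.401) = +1.743 V.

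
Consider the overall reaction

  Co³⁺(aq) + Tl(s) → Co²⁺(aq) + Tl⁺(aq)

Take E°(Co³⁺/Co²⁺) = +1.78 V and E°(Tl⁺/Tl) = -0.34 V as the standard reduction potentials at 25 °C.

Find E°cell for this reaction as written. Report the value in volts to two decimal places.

The Co³⁺/Co²⁺ couple has the higher reduction potential, so it is the cathode; Tl⁺/Tl is oxidised at the anode.
E°cell = E°(cathode) − E°(anode) = (+1.78) − (-0.34) = +2.12 V.
Since E°cell > 0, the reaction is spontaneous under standard conditions.

+2.12 V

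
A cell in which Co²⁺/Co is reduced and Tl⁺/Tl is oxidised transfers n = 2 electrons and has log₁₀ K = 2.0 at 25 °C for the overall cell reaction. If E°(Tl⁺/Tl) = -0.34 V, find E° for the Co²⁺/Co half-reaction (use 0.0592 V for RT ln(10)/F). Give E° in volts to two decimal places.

-0.28 V

E°cell = (0.0592/n)·log K = (0.0592/2)(2.0) = +0.059 V.
Since Co²⁺/Co is the cathode and Tl⁺/Tl the anode, E°cell = E°(Co²⁺/Co) − E°(Tl⁺/Tl).
So E°(Co²⁺/Co) = E°cell + E°(Tl⁺/Tl) = +0.059 + (-0.34) = -0.28 V.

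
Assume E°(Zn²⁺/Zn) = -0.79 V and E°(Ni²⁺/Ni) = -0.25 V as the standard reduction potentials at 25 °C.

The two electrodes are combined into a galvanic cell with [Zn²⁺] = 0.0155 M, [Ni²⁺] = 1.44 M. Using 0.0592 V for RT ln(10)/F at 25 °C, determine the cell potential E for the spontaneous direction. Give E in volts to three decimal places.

+0.598 V

Ni²⁺/Ni is the cathode (higher E°), Zn²⁺/Zn the anode: E°cell = -0.25 − (-0.79) = +0.54 V, n = 2.
Overall: Ni²⁺(aq) + Zn(s) → Ni(s) + Zn²⁺(aq)
Q = [Zn²⁺] / ([Ni²⁺]); log Q = -1.968.
E = E° − (0.0592/n) log Q = +0.54 − (0.0592/2)(-1.968) = +0.598 V.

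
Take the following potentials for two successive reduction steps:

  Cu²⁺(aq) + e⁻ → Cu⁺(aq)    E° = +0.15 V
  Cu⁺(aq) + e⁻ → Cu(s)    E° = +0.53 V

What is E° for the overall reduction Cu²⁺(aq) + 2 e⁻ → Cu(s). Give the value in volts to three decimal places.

+0.340 V

Since ΔG° = −nFE° is additive over sequential reductions, n₃E°₃ = n₁E°₁ + n₂E°₂.
E°₃ = (1×+0.15 + 1×+0.53) / 2 = (+0.680) / 2 = +0.340 V.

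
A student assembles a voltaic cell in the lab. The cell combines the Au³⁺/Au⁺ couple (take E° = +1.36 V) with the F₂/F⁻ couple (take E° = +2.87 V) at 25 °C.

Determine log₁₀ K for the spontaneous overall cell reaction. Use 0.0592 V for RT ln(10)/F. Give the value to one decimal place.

Cathode: F₂/F⁻; anode: Au³⁺/Au⁺. E°cell = +1.51 V, n = 2.
log K = nE°cell / 0.0592 = (2)(+1.51) / 0.0592 = 51.0.

51.0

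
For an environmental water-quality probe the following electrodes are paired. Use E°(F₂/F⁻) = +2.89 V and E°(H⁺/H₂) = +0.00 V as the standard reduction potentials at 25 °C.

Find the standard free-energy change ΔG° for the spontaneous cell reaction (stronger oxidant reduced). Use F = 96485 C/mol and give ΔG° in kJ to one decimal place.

-557.7 kJ

F₂/F⁻ (E° = +2.89 V) is the cathode; H⁺/H₂ (E° = +0.00 V) is the anode, so E°cell = +2.89 V.
Balancing electrons gives n = 2 (lcm of 2 and 2).
ΔG° = −nFE° = −(2)(96485)(+2.89) = -557,683 J = -557.7 kJ.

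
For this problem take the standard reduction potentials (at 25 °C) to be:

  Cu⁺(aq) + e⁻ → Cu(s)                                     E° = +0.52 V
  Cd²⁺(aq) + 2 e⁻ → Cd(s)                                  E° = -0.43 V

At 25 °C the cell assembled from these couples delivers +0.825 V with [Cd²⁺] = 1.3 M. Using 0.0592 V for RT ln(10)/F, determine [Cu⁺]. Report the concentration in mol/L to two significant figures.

Cu⁺/Cu is the cathode, Cd²⁺/Cd the anode: E°cell = +0.95 V, n = 2.
Overall reaction: 2 Cu⁺(aq) + Cd(s) → 2 Cu(s) + Cd²⁺(aq); Q = [Cd²⁺]^1/[Cu⁺]^2.
From E = E° − (0.0592/n) log Q: log Q = (E° − E)·n/0.0592 = (+0.95 − (+0.825))·2/0.0592 = 4.2230.
So 2·log[Cu⁺] = 1·log(1.3) − log Q = 0.1139 − (4.2230) = -4.1091; log[Cu⁺] = -4.1091 / 2 = -2.0545; [Cu⁺] = 10^(-2.0545) ≈ 0.0088 M.

0.0088 M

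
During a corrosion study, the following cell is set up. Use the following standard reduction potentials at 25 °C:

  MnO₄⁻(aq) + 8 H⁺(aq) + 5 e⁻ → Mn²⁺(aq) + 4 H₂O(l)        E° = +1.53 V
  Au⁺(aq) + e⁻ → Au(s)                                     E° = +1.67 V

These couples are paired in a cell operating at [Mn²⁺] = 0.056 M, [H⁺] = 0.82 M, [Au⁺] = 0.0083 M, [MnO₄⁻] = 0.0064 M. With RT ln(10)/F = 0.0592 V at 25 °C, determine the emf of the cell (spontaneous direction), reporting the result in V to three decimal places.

Au⁺/Au is the cathode (higher E°), MnO₄⁻/Mn²⁺ the anode: E°cell = +1.67 − (+1.53) = +0.14 V, n = 5.
Overall: 5 Au⁺(aq) + Mn²⁺(aq) + 4 H₂O(l) → 5 Au(s) + MnO₄⁻(aq) + 8 H⁺(aq)
Q = [MnO₄⁻]·[H⁺]^8 / ([Au⁺]^5·[Mn²⁺]); log Q = 8.773.
E = E° − (0.0592/n) log Q = +0.14 − (0.0592/5)(8.773) = +0.036 V.

+0.036 V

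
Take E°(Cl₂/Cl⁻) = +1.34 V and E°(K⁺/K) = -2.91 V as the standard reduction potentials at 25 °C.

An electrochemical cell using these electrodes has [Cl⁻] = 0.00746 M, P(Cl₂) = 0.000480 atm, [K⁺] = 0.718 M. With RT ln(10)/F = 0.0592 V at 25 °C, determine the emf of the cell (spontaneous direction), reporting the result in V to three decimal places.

Cl₂/Cl⁻ is the cathode (higher E°), K⁺/K the anode: E°cell = +1.34 − (-2.91) = +4.25 V, n = 2.
Overall: Cl₂(g) + 2 K(s) → 2 Cl⁻(aq) + 2 K⁺(aq)
Q = [Cl⁻]^2·[K⁺]^2 / (P(Cl₂)); log Q = -1.224.
E = E° − (0.0592/n) log Q = +4.25 − (0.0592/2)(-1.224) = +4.286 V.

+4.286 V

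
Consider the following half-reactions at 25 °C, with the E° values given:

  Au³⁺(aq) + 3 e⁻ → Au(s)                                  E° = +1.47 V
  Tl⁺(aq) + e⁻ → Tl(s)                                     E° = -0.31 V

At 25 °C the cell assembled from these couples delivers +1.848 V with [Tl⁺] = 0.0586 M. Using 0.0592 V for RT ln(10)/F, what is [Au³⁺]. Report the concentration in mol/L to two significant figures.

Au³⁺/Au is the cathode, Tl⁺/Tl the anode: E°cell = +1.78 V, n = 3.
Overall reaction: Au³⁺(aq) + 3 Tl(s) → Au(s) + 3 Tl⁺(aq); Q = [Tl⁺]^3/[Au³⁺]^1.
From E = E° − (0.0592/n) log Q: log Q = (E° − E)·n/0.0592 = (+1.78 − (+1.848))·3/0.0592 = -3.4459.
So 1·log[Au³⁺] = 3·log(0.0586) − log Q = -3.6963 − (-3.4459) = -0.2504; [Au³⁺] = 10^(-0.2504) ≈ 0.56 M.

0.56 M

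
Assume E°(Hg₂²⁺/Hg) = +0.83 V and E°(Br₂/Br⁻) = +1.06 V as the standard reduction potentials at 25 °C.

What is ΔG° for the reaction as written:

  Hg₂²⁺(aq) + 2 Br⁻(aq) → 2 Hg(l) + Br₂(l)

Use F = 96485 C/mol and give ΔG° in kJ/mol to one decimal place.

+44.4 kJ/mol

As written, Hg₂²⁺/Hg is reduced (cathode) and Br₂/Br⁻ is oxidised (anode), so E°cell = (+0.83) − (+1.06) = -0.23 V.
Balancing electrons gives n = 2.
ΔG° = −nFE° = −(2)(96485)(-0.23) = 44,383 J = +44.4 kJ/mol.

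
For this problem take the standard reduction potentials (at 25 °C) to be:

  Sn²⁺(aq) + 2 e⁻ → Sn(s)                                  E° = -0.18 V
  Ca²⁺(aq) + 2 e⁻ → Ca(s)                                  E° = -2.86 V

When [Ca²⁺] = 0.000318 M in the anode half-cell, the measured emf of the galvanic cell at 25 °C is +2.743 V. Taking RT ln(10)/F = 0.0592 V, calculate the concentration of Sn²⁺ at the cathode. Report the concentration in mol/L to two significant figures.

Sn²⁺/Sn is the cathode, Ca²⁺/Ca the anode: E°cell = +2.68 V, n = 2.
Overall reaction: Sn²⁺(aq) + Ca(s) → Sn(s) + Ca²⁺(aq); Q = [Ca²⁺]^1/[Sn²⁺]^1.
From E = E° − (0.0592/n) log Q: log Q = (E° − E)·n/0.0592 = (+2.68 − (+2.743))·2/0.0592 = -2.1284.
So 1·log[Sn²⁺] = 1·log(0.000318) − log Q = -3.4976 − (-2.1284) = -1.3692; [Sn²⁺] = 10^(-1.3692) ≈ 0.043 M.

0.043 M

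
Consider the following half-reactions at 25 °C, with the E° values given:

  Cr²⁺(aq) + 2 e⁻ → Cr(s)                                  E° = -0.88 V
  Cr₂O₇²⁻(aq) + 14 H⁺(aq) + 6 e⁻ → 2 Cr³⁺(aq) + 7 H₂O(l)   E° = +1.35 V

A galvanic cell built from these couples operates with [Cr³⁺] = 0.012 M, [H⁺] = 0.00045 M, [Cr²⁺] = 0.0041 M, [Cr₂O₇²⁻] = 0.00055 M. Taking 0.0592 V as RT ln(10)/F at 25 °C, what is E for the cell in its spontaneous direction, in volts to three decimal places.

+1.844 V

Cr₂O₇²⁻/Cr³⁺ is the cathode (higher E°), Cr²⁺/Cr the anode: E°cell = +1.35 − (-0.88) = +2.23 V, n = 6.
Overall: Cr₂O₇²⁻(aq) + 14 H⁺(aq) + 3 Cr(s) → 2 Cr³⁺(aq) + 7 H₂O(l) + 3 Cr²⁺(aq)
Q = [Cr³⁺]^2·[Cr²⁺]^3 / ([Cr₂O₇²⁻]·[H⁺]^14); log Q = 39.111.
E = E° − (0.0592/n) log Q = +2.23 − (0.0592/6)(39.111) = +1.844 V.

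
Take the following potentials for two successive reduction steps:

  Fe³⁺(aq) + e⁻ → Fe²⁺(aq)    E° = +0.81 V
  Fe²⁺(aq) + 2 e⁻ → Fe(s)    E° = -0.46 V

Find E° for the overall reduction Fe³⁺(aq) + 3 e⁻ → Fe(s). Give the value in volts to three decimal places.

Adding the free-energy changes (−nFE°) of the two steps gives −n₃FE°₃ = −n₁FE°₁ − n₂FE°₂.
E°₃ = (1×+0.81 + 2×-0.46) / 3 = (-0.110) / 3 = -0.037 V.

-0.037 V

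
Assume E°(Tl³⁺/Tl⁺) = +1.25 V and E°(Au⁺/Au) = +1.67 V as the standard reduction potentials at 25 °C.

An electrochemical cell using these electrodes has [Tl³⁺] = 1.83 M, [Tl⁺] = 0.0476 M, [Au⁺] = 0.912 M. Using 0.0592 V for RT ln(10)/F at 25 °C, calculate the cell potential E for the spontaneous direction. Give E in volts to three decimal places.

+0.371 V

Au⁺/Au is the cathode (higher E°), Tl³⁺/Tl⁺ the anode: E°cell = +1.67 − (+1.25) = +0.42 V, n = 2.
Overall: 2 Au⁺(aq) + Tl⁺(aq) → 2 Au(s) + Tl³⁺(aq)
Q = [Tl³⁺] / ([Au⁺]^2·[Tl⁺]); log Q = 1.665.
E = E° − (0.0592/n) log Q = +0.42 − (0.0592/2)(1.665) = +0.371 V.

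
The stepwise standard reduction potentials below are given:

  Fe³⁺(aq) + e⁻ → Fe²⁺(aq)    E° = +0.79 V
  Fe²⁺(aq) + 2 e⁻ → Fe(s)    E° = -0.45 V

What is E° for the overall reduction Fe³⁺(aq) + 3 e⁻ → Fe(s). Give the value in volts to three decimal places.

Since ΔG° = −nFE° is additive over sequential reductions, n₃E°₃ = n₁E°₁ + n₂E°₂.
E°₃ = (1×+0.79 + 2×-0.45) / 3 = (-0.110) / 3 = -0.037 V.

-0.037 V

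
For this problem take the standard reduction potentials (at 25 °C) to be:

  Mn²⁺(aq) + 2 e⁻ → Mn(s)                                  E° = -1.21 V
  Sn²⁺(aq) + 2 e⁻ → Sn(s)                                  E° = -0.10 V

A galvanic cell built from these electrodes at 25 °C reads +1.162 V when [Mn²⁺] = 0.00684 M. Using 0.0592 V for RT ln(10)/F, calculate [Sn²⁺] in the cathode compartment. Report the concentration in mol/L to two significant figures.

0.39 M

Sn²⁺/Sn is the cathode, Mn²⁺/Mn the anode: E°cell = +1.11 V, n = 2.
Overall reaction: Sn²⁺(aq) + Mn(s) → Sn(s) + Mn²⁺(aq); Q = [Mn²⁺]^1/[Sn²⁺]^1.
From E = E° − (0.0592/n) log Q: log Q = (E° − E)·n/0.0592 = (+1.11 − (+1.162))·2/0.0592 = -1.7568.
So 1·log[Sn²⁺] = 1·log(0.00684) − log Q = -2.1649 − (-1.7568) = -0.4081; [Sn²⁺] = 10^(-0.4081) ≈ 0.39 M.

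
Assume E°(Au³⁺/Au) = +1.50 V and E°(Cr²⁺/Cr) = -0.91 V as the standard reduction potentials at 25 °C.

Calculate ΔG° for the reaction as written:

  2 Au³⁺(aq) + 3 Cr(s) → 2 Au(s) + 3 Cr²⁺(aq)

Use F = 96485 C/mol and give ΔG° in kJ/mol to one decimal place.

-1395.2 kJ/mol

As written, Au³⁺/Au is reduced (cathode) and Cr²⁺/Cr is oxidised (anode), so E°cell = (+1.50) − (-0.91) = +2.41 V.
Balancing electrons gives n = 6.
ΔG° = −nFE° = −(6)(96485)(+2.41) = -1,395,173 J = -1395.2 kJ/mol.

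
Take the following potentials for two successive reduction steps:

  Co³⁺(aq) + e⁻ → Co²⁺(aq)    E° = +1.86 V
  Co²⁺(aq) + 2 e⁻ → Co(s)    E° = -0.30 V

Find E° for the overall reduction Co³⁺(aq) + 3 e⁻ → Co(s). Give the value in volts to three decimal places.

+0.420 V

Standard free energies of sequential steps add: ΔG°₃ = ΔG°₁ + ΔG°₂, so n₃E°₃ = n₁E°₁ + n₂E°₂.
E°₃ = (1×+1.86 + 2×-0.30) / 3 = (+1.260) / 3 = +0.420 V.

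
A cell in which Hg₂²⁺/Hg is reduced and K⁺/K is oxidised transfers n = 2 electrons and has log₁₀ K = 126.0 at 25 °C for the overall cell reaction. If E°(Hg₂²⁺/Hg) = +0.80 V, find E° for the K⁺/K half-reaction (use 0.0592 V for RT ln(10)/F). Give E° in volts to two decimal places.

-2.93 V

E°cell = (0.0592/n)·log K = (0.0592/2)(126.0) = +3.730 V.
Since Hg₂²⁺/Hg is the cathode and K⁺/K the anode, E°cell = E°(Hg₂²⁺/Hg) − E°(K⁺/K).
So E°(K⁺/K) = E°(Hg₂²⁺/Hg) − E°cell = (+0.80) − (+3.730) = -2.93 V.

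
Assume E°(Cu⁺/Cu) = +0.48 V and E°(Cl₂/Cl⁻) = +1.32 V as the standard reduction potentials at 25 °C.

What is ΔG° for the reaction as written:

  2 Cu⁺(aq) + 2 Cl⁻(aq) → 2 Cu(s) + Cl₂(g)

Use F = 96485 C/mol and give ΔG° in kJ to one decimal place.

+162.1 kJ

As written, Cu⁺/Cu is reduced (cathode) and Cl₂/Cl⁻ is oxidised (anode), so E°cell = (+0.48) − (+1.32) = -0.84 V.
Balancing electrons gives n = 2.
ΔG° = −nFE° = −(2)(96485)(-0.84) = 162,095 J = +162.1 kJ.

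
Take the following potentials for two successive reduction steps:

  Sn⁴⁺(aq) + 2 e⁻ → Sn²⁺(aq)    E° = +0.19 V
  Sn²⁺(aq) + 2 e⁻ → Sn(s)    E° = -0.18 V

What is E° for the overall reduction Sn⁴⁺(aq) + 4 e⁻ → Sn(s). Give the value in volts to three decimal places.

Standard free energies of sequential steps add: ΔG°₃ = ΔG°₁ + ΔG°₂, so n₃E°₃ = n₁E°₁ + n₂E°₂.
E°₃ = (2×+0.19 + 2×-0.18) / 4 = (+0.020) / 4 = +0.005 V.

+0.005 V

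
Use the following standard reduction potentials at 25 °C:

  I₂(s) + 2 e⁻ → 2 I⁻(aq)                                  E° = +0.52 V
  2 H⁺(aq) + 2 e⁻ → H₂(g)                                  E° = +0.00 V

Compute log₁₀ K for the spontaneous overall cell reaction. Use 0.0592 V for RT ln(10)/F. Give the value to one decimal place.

17.6

Cathode: I₂/I⁻; anode: H⁺/H₂. E°cell = +0.52 V, n = 2.
log K = nE°cell / 0.0592 = (2)(+0.52) / 0.0592 = 17.6.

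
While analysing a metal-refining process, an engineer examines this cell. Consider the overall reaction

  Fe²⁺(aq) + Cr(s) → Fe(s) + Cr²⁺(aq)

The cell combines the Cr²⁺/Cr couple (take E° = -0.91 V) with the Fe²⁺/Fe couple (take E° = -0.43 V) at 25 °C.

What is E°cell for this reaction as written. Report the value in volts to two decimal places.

The Fe²⁺/Fe couple has the higher reduction potential, so it is the cathode; Cr²⁺/Cr is oxidised at the anode.
E°cell = E°(cathode) − E°(anode) = (-0.43) − (-0.91) = +0.48 V.
Since E°cell > 0, the reaction is spontaneous under standard conditions.

+0.48 V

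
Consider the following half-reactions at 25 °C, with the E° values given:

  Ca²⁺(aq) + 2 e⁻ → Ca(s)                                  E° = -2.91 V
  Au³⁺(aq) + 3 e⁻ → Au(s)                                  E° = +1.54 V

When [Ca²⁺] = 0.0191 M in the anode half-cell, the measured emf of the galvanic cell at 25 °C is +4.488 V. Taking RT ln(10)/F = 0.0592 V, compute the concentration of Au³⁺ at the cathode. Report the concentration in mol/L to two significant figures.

Au³⁺/Au is the cathode, Ca²⁺/Ca the anode: E°cell = +4.45 V, n = 6.
Overall reaction: 2 Au³⁺(aq) + 3 Ca(s) → 2 Au(s) + 3 Ca²⁺(aq); Q = [Ca²⁺]^3/[Au³⁺]^2.
From E = E° − (0.0592/n) log Q: log Q = (E° − E)·n/0.0592 = (+4.45 − (+4.488))·6/0.0592 = -3.8514.
So 2·log[Au³⁺] = 3·log(0.0191) − log Q = -5.1569 − (-3.8514) = -1.3055; log[Au³⁺] = -1.3055 / 2 = -0.6528; [Au³⁺] = 10^(-0.6528) ≈ 0.22 M.

0.22 M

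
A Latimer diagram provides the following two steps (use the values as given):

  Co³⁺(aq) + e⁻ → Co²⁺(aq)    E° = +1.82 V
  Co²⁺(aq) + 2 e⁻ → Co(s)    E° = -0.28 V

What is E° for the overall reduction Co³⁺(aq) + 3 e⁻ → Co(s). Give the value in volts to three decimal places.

Since ΔG° = −nFE° is additive over sequential reductions, n₃E°₃ = n₁E°₁ + n₂E°₂.
E°₃ = (1×+1.82 + 2×-0.28) / 3 = (+1.260) / 3 = +0.420 V.
E° values themselves are not directly additive — weighting by electron count is essential.

+0.420 V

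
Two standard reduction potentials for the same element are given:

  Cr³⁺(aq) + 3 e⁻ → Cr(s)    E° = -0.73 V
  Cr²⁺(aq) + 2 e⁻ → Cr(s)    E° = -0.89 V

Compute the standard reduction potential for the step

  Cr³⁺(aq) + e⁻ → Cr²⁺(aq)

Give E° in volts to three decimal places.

-0.410 V

Sequential free energies add, so n₃E°₃ = n₁E°₁ + n₂E°₂.
With n₃ = 3, and the known step contributing 2×(-0.89) V, the unknown satisfies 1·E° = 3×(-0.73) − 2×(-0.89) = -0.410.
E° = -0.410 / 1 = -0.410 V.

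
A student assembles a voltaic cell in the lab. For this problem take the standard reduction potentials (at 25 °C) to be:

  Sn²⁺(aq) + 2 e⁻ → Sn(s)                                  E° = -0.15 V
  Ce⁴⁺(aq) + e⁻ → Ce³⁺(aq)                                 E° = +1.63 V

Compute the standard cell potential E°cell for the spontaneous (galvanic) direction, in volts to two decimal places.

The Ce⁴⁺/Ce³⁺ couple has the higher reduction potential, so it is the cathode; Sn²⁺/Sn is oxidised at the anode.
E°cell = E°(cathode) − E°(anode) = (+1.63) − (-0.15) = +1.78 V.
Since E°cell > 0, the reaction is spontaneous under standard conditions.

+1.78 V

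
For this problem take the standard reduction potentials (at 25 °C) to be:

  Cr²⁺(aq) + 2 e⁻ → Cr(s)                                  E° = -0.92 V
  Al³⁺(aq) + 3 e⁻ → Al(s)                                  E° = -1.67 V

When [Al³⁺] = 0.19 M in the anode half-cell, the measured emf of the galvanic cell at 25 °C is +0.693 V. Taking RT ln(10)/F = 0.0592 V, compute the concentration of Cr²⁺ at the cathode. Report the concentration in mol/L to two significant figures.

Cr²⁺/Cr is the cathode, Al³⁺/Al the anode: E°cell = +0.75 V, n = 6.
Overall reaction: 3 Cr²⁺(aq) + 2 Al(s) → 3 Cr(s) + 2 Al³⁺(aq); Q = [Al³⁺]^2/[Cr²⁺]^3.
From E = E° − (0.0592/n) log Q: log Q = (E° − E)·n/0.0592 = (+0.75 − (+0.693))·6/0.0592 = 5.7770.
So 3·log[Cr²⁺] = 2·log(0.19) − log Q = -1.4425 − (5.7770) = -7.2195; log[Cr²⁺] = -7.2195 / 3 = -2.4065; [Cr²⁺] = 10^(-2.4065) ≈ 0.0039 M.

0.0039 M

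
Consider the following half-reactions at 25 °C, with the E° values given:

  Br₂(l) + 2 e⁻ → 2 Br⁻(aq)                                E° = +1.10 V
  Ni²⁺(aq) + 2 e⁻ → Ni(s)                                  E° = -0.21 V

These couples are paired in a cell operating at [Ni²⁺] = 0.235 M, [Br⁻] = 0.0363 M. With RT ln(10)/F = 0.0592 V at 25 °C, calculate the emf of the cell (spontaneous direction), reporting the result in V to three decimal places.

Br₂/Br⁻ is the cathode (higher E°), Ni²⁺/Ni the anode: E°cell = +1.10 − (-0.21) = +1.31 V, n = 2.
Overall: Br₂(l) + Ni(s) → 2 Br⁻(aq) + Ni²⁺(aq)
Q = [Br⁻]^2·[Ni²⁺]; log Q = -3.509.
E = E° − (0.0592/n) log Q = +1.31 − (0.0592/2)(-3.509) = +1.414 V.

+1.414 V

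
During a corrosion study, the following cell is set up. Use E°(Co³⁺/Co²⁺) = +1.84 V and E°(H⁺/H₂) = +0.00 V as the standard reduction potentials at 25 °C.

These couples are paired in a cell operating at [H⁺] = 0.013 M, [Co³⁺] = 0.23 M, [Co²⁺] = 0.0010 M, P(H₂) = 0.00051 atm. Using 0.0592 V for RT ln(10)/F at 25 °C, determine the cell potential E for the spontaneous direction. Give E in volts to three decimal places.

+1.994 V

Co³⁺/Co²⁺ is the cathode (higher E°), H⁺/H₂ the anode: E°cell = +1.84 − (+0.00) = +1.84 V, n = 2.
Overall: 2 Co³⁺(aq) + H₂(g) → 2 Co²⁺(aq) + 2 H⁺(aq)
Q = [Co²⁺]^2·[H⁺]^2 / ([Co³⁺]^2·P(H₂)); log Q = -5.203.
E = E° − (0.0592/n) log Q = +1.84 − (0.0592/2)(-5.203) = +1.994 V.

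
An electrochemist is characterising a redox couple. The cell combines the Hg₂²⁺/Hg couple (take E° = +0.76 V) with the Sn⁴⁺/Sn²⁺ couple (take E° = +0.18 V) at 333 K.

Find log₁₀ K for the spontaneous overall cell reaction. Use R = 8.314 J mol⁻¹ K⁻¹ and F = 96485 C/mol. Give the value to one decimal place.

Cathode: Hg₂²⁺/Hg; anode: Sn⁴⁺/Sn²⁺. E°cell = (+0.76) − (+0.18) = +0.58 V, with n = 2.
ΔG° = −nFE° = −RT ln K, so ln K = nFE°/(RT) = (2)(96485)(+0.58) / ((8.314)(333)) = 40.426.
log₁₀ K = 40.426 / ln 10 = 17.6.

17.6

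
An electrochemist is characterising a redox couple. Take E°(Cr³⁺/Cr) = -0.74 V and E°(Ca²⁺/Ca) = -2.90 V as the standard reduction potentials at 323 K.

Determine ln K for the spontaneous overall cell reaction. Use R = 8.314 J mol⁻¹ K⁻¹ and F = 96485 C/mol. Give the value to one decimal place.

Cathode: Cr³⁺/Cr; anode: Ca²⁺/Ca. E°cell = (-0.74) − (-2.90) = +2.16 V, with n = 6.
ΔG° = −nFE° = −RT ln K, so ln K = nFE°/(RT) = (6)(96485)(+2.16) / ((8.314)(323)) = 465.642.

465.6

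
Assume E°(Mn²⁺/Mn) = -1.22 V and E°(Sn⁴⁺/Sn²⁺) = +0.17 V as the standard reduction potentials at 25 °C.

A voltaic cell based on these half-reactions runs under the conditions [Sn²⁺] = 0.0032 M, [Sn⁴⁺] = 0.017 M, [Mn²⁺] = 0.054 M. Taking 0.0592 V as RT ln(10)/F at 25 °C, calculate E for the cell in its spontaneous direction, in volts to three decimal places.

+1.449 V

Sn⁴⁺/Sn²⁺ is the cathode (higher E°), Mn²⁺/Mn the anode: E°cell = +0.17 − (-1.22) = +1.39 V, n = 2.
Overall: Sn⁴⁺(aq) + Mn(s) → Sn²⁺(aq) + Mn²⁺(aq)
Q = [Sn²⁺]·[Mn²⁺] / ([Sn⁴⁺]); log Q = -1.993.
E = E° − (0.0592/n) log Q = +1.39 − (0.0592/2)(-1.993) = +1.449 V.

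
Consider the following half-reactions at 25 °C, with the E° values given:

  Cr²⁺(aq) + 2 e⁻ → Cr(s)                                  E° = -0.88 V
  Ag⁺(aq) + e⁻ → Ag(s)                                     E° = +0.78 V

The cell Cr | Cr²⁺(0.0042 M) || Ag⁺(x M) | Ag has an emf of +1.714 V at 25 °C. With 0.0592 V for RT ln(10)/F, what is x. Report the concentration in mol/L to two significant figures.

0.53 M

Ag⁺/Ag is the cathode, Cr²⁺/Cr the anode: E°cell = +1.66 V, n = 2.
Overall reaction: 2 Ag⁺(aq) + Cr(s) → 2 Ag(s) + Cr²⁺(aq); Q = [Cr²⁺]^1/[Ag⁺]^2.
From E = E° − (0.0592/n) log Q: log Q = (E° − E)·n/0.0592 = (+1.66 − (+1.714))·2/0.0592 = -1.8243.
So 2·log[Ag⁺] = 1·log(0.0042) − log Q = -2.3768 − (-1.8243) = -0.5525; log[Ag⁺] = -0.5525 / 2 = -0.2762; [Ag⁺] = 10^(-0.2762) ≈ 0.53 M.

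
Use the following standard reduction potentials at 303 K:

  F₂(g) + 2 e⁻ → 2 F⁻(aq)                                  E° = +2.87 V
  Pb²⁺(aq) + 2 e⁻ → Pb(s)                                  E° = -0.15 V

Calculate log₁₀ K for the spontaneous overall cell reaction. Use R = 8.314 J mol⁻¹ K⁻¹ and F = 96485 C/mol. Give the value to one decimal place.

100.5

Cathode: F₂/F⁻; anode: Pb²⁺/Pb. E°cell = (+2.87) − (-0.15) = +3.02 V, with n = 2.
ΔG° = −nFE° = −RT ln K, so ln K = nFE°/(RT) = (2)(96485)(+3.02) / ((8.314)(303)) = 231.336.
log₁₀ K = 231.336 / ln 10 = 100.5.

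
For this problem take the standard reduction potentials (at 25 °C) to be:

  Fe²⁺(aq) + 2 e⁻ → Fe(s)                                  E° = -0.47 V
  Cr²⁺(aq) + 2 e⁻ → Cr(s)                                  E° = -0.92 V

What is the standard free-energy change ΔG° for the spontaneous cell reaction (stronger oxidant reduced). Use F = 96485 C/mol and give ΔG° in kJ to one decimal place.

Fe²⁺/Fe (E° = -0.47 V) is the cathode; Cr²⁺/Cr (E° = -0.92 V) is the anode, so E°cell = +0.45 V.
Balancing electrons gives n = 2 (lcm of 2 and 2).
ΔG° = −nFE° = −(2)(96485)(+0.45) = -86,836 J = -86.8 kJ.

-86.8 kJ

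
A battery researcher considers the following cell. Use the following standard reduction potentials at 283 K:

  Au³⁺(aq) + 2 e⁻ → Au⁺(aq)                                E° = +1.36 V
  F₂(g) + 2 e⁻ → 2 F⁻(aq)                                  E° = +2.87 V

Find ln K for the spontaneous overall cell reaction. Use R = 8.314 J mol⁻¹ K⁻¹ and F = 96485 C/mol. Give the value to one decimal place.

123.8

Cathode: F₂/F⁻; anode: Au³⁺/Au⁺. E°cell = (+2.87) − (+1.36) = +1.51 V, with n = 2.
ΔG° = −nFE° = −RT ln K, so ln K = nFE°/(RT) = (2)(96485)(+1.51) / ((8.314)(283)) = 123.843.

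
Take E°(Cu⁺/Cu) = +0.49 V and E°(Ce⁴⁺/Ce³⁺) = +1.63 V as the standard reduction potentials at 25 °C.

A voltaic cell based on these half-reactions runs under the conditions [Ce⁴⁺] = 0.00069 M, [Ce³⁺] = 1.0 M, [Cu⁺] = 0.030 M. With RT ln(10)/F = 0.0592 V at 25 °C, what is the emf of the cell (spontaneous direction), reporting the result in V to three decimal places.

Ce⁴⁺/Ce³⁺ is the cathode (higher E°), Cu⁺/Cu the anode: E°cell = +1.63 − (+0.49) = +1.14 V, n = 1.
Overall: Ce⁴⁺(aq) + Cu(s) → Ce³⁺(aq) + Cu⁺(aq)
Q = [Ce³⁺]·[Cu⁺] / ([Ce⁴⁺]); log Q = 1.638.
E = E° − (0.0592/n) log Q = +1.14 − (0.0592/1)(1.638) = +1.043 V.

+1.043 V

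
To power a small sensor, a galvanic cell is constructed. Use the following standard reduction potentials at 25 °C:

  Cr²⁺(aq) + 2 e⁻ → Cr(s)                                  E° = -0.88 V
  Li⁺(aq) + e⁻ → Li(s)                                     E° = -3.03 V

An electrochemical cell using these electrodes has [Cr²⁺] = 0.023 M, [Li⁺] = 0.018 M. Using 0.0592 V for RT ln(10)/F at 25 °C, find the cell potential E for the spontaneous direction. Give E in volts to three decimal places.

+2.205 V

Cr²⁺/Cr is the cathode (higher E°), Li⁺/Li the anode: E°cell = -0.88 − (-3.03) = +2.15 V, n = 2.
Overall: Cr²⁺(aq) + 2 Li(s) → Cr(s) + 2 Li⁺(aq)
Q = [Li⁺]^2 / ([Cr²⁺]); log Q = -1.851.
E = E° − (0.0592/n) log Q = +2.15 − (0.0592/2)(-1.851) = +2.205 V.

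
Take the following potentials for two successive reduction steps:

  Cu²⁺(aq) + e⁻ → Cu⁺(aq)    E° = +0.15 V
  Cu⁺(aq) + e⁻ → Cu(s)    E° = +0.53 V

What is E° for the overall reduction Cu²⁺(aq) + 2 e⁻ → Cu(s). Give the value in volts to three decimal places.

+0.340 V

Since ΔG° = −nFE° is additive over sequential reductions, n₃E°₃ = n₁E°₁ + n₂E°₂.
E°₃ = (1×+0.15 + 1×+0.53) / 2 = (+0.680) / 2 = +0.340 V.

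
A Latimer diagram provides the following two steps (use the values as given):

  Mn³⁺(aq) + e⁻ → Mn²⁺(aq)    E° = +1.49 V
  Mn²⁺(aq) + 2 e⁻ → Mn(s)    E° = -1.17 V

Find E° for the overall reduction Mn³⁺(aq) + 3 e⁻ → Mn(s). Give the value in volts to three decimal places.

-0.283 V

Standard free energies of sequential steps add: ΔG°₃ = ΔG°₁ + ΔG°₂, so n₃E°₃ = n₁E°₁ + n₂E°₂.
E°₃ = (1×+1.49 + 2×-1.17) / 3 = (-0.850) / 3 = -0.283 V.
Simply averaging or adding the two E° values would be wrong; the electron-weighted sum is required.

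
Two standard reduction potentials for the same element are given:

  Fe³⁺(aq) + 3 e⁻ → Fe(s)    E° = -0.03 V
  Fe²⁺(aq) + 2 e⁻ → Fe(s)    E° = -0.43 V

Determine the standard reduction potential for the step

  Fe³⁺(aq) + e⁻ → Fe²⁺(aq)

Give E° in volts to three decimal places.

Sequential free energies add, so n₃E°₃ = n₁E°₁ + n₂E°₂.
With n₃ = 3, and the known step contributing 2×(-0.43) V, the unknown satisfies 1·E° = 3×(-0.03) − 2×(-0.43) = +0.770.
E° = +0.770 / 1 = +0.770 V.

+0.770 V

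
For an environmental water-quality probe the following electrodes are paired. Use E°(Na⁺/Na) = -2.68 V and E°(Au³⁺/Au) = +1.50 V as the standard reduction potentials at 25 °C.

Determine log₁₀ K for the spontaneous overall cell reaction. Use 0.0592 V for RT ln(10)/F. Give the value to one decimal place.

Cathode: Au³⁺/Au; anode: Na⁺/Na. E°cell = +4.18 V, n = 3.
log K = nE°cell / 0.0592 = (3)(+4.18) / 0.0592 = 211.8.

211.8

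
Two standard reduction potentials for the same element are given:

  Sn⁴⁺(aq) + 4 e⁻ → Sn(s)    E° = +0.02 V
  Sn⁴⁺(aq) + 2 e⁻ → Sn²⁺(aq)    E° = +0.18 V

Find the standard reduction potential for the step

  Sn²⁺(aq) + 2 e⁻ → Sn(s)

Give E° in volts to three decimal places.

-0.140 V

Sequential free energies add, so n₃E°₃ = n₁E°₁ + n₂E°₂.
With n₃ = 4, and the known step contributing 2×(+0.18) V, the unknown satisfies 2·E° = 4×(+0.02) − 2×(+0.18) = -0.280.
E° = -0.280 / 2 = -0.140 V.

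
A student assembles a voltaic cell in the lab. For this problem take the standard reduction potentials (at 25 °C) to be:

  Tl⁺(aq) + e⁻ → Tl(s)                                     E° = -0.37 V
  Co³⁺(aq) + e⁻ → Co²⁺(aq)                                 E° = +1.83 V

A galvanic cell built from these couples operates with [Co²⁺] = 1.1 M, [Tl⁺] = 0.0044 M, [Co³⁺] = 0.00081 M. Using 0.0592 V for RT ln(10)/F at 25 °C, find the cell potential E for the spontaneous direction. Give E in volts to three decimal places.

+2.154 V

Co³⁺/Co²⁺ is the cathode (higher E°), Tl⁺/Tl the anode: E°cell = +1.83 − (-0.37) = +2.20 V, n = 1.
Overall: Co³⁺(aq) + Tl(s) → Co²⁺(aq) + Tl⁺(aq)
Q = [Co²⁺]·[Tl⁺] / ([Co³⁺]); log Q = 0.776.
E = E° − (0.0592/n) log Q = +2.20 − (0.0592/1)(0.776) = +2.154 V.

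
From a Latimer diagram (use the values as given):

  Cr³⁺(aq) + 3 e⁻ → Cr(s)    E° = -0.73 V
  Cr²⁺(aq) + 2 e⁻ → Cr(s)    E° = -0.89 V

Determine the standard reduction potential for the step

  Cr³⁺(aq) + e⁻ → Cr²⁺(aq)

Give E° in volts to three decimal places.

Sequential free energies add, so n₃E°₃ = n₁E°₁ + n₂E°₂.
With n₃ = 3, and the known step contributing 2×(-0.89) V, the unknown satisfies 1·E° = 3×(-0.73) − 2×(-0.89) = -0.410.
E° = -0.410 / 1 = -0.410 V.

-0.410 V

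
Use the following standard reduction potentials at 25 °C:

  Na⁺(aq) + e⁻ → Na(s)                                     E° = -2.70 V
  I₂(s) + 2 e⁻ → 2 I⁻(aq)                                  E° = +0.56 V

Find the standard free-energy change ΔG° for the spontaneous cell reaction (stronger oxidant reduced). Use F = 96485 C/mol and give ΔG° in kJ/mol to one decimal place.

-629.1 kJ/mol

I₂/I⁻ (E° = +0.56 V) is the cathode; Na⁺/Na (E° = -2.70 V) is the anode, so E°cell = +3.26 V.
Balancing electrons gives n = 2 (lcm of 2 and 1).
ΔG° = −nFE° = −(2)(96485)(+3.26) = -629,082 J = -629.1 kJ/mol.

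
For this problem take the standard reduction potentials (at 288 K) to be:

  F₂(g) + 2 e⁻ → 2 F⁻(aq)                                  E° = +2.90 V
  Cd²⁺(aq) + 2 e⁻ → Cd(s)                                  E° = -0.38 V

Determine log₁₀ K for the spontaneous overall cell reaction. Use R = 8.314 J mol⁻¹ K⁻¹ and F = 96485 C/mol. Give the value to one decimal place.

114.8

Cathode: F₂/F⁻; anode: Cd²⁺/Cd. E°cell = (+2.90) − (-0.38) = +3.28 V, with n = 2.
ΔG° = −nFE° = −RT ln K, so ln K = nFE°/(RT) = (2)(96485)(+3.28) / ((8.314)(288)) = 264.339.
log₁₀ K = 264.339 / ln 10 = 114.8.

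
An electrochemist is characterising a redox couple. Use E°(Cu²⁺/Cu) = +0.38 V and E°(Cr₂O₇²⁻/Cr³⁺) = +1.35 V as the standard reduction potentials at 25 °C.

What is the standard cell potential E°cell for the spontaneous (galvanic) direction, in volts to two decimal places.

+0.97 V

The Cr₂O₇²⁻/Cr³⁺ couple has the higher reduction potential, so it is the cathode; Cu²⁺/Cu is oxidised at the anode.
E°cell = E°(cathode) − E°(anode) = (+1.35) − (+0.38) = +0.97 V.
Since E°cell > 0, the reaction is spontaneous under standard conditions.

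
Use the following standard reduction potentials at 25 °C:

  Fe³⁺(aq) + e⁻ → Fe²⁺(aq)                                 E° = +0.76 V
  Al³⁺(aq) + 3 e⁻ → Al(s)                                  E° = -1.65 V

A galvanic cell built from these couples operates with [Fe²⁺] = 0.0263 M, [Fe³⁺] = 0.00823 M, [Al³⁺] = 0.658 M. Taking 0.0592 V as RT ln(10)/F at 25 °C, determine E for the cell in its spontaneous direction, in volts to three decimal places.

Fe³⁺/Fe²⁺ is the cathode (higher E°), Al³⁺/Al the anode: E°cell = +0.76 − (-1.65) = +2.41 V, n = 3.
Overall: 3 Fe³⁺(aq) + Al(s) → 3 Fe²⁺(aq) + Al³⁺(aq)
Q = [Fe²⁺]^3·[Al³⁺] / ([Fe³⁺]^3); log Q = 1.332.
E = E° − (0.0592/n) log Q = +2.41 − (0.0592/3)(1.332) = +2.384 V.

+2.384 V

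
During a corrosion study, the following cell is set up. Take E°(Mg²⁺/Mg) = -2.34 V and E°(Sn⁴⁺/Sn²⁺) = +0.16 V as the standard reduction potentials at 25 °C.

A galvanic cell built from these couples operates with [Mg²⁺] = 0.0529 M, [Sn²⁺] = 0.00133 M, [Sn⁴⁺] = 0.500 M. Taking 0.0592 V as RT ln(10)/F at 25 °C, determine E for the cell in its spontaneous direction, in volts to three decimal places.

Sn⁴⁺/Sn²⁺ is the cathode (higher E°), Mg²⁺/Mg the anode: E°cell = +0.16 − (-2.34) = +2.50 V, n = 2.
Overall: Sn⁴⁺(aq) + Mg(s) → Sn²⁺(aq) + Mg²⁺(aq)
Q = [Sn²⁺]·[Mg²⁺] / ([Sn⁴⁺]); log Q = -3.852.
E = E° − (0.0592/n) log Q = +2.50 − (0.0592/2)(-3.852) = +2.614 V.

+2.614 V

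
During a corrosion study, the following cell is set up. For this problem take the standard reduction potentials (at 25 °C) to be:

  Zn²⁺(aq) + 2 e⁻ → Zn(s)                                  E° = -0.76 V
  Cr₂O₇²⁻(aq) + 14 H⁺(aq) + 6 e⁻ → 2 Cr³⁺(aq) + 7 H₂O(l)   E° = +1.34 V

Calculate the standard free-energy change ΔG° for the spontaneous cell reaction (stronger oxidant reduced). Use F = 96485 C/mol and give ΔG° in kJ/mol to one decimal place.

-1215.7 kJ/mol

Cr₂O₇²⁻/Cr³⁺ (E° = +1.34 V) is the cathode; Zn²⁺/Zn (E° = -0.76 V) is the anode, so E°cell = +2.10 V.
Balancing electrons gives n = 6 (lcm of 6 and 2).
ΔG° = −nFE° = −(6)(96485)(+2.10) = -1,215,711 J = -1215.7 kJ/mol.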